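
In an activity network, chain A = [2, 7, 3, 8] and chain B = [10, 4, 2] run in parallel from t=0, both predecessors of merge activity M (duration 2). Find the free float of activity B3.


ES(B3) = sum of predecessors on chain B = 14
EF(B3) = ES + duration = 14 + 2 = 16
Successor of B3 is M. ES(M) = max(sum(A), sum(B)) = max(20, 16) = 20
Free float = ES(successor) - EF(current) = 20 - 16 = 4

4


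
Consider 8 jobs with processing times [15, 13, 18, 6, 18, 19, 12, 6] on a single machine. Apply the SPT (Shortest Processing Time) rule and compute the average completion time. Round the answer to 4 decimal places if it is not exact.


Sort jobs by processing time (SPT order): [6, 6, 12, 13, 15, 18, 18, 19]
Compute completion times sequentially:
  Job 1: processing = 6, completes at 6
  Job 2: processing = 6, completes at 12
  Job 3: processing = 12, completes at 24
  Job 4: processing = 13, completes at 37
  Job 5: processing = 15, completes at 52
  Job 6: processing = 18, completes at 70
  Job 7: processing = 18, completes at 88
  Job 8: processing = 19, completes at 107
Sum of completion times = 396
Average completion time = 396/8 = 49.5

49.5


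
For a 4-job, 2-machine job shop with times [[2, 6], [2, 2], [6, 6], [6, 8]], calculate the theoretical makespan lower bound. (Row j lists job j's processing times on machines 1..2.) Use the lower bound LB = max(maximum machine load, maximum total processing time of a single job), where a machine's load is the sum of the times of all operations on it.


Machine loads:
  Machine 1: 2 + 2 + 6 + 6 = 16
  Machine 2: 6 + 2 + 6 + 8 = 22
Max machine load = 22
Job totals:
  Job 1: 8
  Job 2: 4
  Job 3: 12
  Job 4: 14
Max job total = 14
Lower bound = max(22, 14) = 22

22


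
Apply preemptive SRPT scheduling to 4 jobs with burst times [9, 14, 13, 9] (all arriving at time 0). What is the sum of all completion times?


Since all jobs arrive at t=0, SRPT equals SPT ordering.
SPT order: [9, 9, 13, 14]
Completion times:
  Job 1: p=9, C=9
  Job 2: p=9, C=18
  Job 3: p=13, C=31
  Job 4: p=14, C=45
Total completion time = 9 + 18 + 31 + 45 = 103

103


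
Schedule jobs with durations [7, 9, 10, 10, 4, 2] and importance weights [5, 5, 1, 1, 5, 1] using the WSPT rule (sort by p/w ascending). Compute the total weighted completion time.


Compute p/w ratios and sort ascending (WSPT): [(4, 5), (7, 5), (9, 5), (2, 1), (10, 1), (10, 1)]
Compute weighted completion times:
  Job (p=4,w=5): C=4, w*C=5*4=20
  Job (p=7,w=5): C=11, w*C=5*11=55
  Job (p=9,w=5): C=20, w*C=5*20=100
  Job (p=2,w=1): C=22, w*C=1*22=22
  Job (p=10,w=1): C=32, w*C=1*32=32
  Job (p=10,w=1): C=42, w*C=1*42=42
Total weighted completion time = 271

271


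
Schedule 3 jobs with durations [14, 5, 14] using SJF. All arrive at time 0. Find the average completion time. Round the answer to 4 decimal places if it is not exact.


SJF order (ascending): [5, 14, 14]
Completion times:
  Job 1: burst=5, C=5
  Job 2: burst=14, C=19
  Job 3: burst=14, C=33
Average completion = 57/3 = 19.0

19.0


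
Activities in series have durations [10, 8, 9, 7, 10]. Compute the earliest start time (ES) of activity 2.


Activity 2 starts after activities 1 through 1 complete.
Predecessor durations: [10]
ES = 10 = 10

10


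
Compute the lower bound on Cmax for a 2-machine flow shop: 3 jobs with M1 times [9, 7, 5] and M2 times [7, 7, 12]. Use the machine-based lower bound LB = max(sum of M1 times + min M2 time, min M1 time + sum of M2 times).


LB1 = sum(M1 times) + min(M2 times) = 21 + 7 = 28
LB2 = min(M1 times) + sum(M2 times) = 5 + 26 = 31
Lower bound = max(LB1, LB2) = max(28, 31) = 31

31


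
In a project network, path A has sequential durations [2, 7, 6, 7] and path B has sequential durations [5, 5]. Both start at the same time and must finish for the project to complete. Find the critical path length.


Path A total = 2 + 7 + 6 + 7 = 22
Path B total = 5 + 5 = 10
Critical path = longest path = max(22, 10) = 22

22


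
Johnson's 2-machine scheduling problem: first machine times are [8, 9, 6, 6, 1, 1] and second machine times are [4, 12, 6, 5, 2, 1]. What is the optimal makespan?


Apply Johnson's rule:
  Group 1 (a <= b): [(5, 1, 2), (6, 1, 1), (3, 6, 6), (2, 9, 12)]
  Group 2 (a > b): [(4, 6, 5), (1, 8, 4)]
Optimal job order: [5, 6, 3, 2, 4, 1]
Schedule:
  Job 5: M1 done at 1, M2 done at 3
  Job 6: M1 done at 2, M2 done at 4
  Job 3: M1 done at 8, M2 done at 14
  Job 2: M1 done at 17, M2 done at 29
  Job 4: M1 done at 23, M2 done at 34
  Job 1: M1 done at 31, M2 done at 38
Makespan = 38

38


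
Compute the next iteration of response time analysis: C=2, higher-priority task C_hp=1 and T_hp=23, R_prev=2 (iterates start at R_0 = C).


R_next = C + ceil(R_prev / T_hp) * C_hp
ceil(2 / 23) = ceil(0.087) = 1
Interference = 1 * 1 = 1
R_next = 2 + 1 = 3

3


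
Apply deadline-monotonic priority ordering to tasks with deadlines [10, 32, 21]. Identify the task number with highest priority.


Sort tasks by relative deadline (ascending):
  Task 1: deadline = 10
  Task 3: deadline = 21
  Task 2: deadline = 32
Priority order (highest first): [1, 3, 2]
Highest priority task = 1

1


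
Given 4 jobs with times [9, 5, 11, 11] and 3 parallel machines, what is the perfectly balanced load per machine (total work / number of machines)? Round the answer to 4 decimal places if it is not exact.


Total processing time = 9 + 5 + 11 + 11 = 36
Number of machines = 3
Ideal balanced load = 36 / 3 = 12.0

12.0


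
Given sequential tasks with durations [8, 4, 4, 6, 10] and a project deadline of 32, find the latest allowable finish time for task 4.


LF(activity 4) = deadline - sum of successor durations
Successors: activities 5 through 5 with durations [10]
Sum of successor durations = 10
LF = 32 - 10 = 22

22


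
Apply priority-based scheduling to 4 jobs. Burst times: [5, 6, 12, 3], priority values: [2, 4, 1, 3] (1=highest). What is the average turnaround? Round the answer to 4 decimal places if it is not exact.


Sort by priority (ascending = highest first):
Order: [(1, 12), (2, 5), (3, 3), (4, 6)]
Completion times:
  Priority 1, burst=12, C=12
  Priority 2, burst=5, C=17
  Priority 3, burst=3, C=20
  Priority 4, burst=6, C=26
Average turnaround = 75/4 = 18.75

18.75


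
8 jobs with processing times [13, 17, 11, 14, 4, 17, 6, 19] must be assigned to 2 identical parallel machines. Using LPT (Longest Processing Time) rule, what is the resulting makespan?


Sort jobs in decreasing order (LPT): [19, 17, 17, 14, 13, 11, 6, 4]
Assign each job to the least loaded machine:
  Machine 1: jobs [19, 14, 13, 4], load = 50
  Machine 2: jobs [17, 17, 11, 6], load = 51
Makespan = max load = 51

51


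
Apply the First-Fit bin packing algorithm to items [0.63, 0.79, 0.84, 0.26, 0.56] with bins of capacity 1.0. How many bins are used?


Place items sequentially using First-Fit:
  Item 0.63 -> new Bin 1
  Item 0.79 -> new Bin 2
  Item 0.84 -> new Bin 3
  Item 0.26 -> Bin 1 (now 0.89)
  Item 0.56 -> new Bin 4
Total bins used = 4

4


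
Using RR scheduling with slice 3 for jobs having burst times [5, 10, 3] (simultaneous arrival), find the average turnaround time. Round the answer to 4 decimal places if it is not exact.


Time quantum = 3
Execution trace:
  J1 runs 3 units, time = 3
  J2 runs 3 units, time = 6
  J3 runs 3 units, time = 9
  J1 runs 2 units, time = 11
  J2 runs 3 units, time = 14
  J2 runs 3 units, time = 17
  J2 runs 1 units, time = 18
Finish times: [11, 18, 9]
Average turnaround = 38/3 = 12.6667

12.6667


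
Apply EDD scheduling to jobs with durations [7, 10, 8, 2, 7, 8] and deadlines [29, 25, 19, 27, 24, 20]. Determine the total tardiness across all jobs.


Sort by due date (EDD order): [(8, 19), (8, 20), (7, 24), (10, 25), (2, 27), (7, 29)]
Compute completion times and tardiness:
  Job 1: p=8, d=19, C=8, tardiness=max(0,8-19)=0
  Job 2: p=8, d=20, C=16, tardiness=max(0,16-20)=0
  Job 3: p=7, d=24, C=23, tardiness=max(0,23-24)=0
  Job 4: p=10, d=25, C=33, tardiness=max(0,33-25)=8
  Job 5: p=2, d=27, C=35, tardiness=max(0,35-27)=8
  Job 6: p=7, d=29, C=42, tardiness=max(0,42-29)=13
Total tardiness = 29

29


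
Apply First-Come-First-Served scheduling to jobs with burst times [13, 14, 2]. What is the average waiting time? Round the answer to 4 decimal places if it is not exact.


FCFS order (as given): [13, 14, 2]
Waiting times:
  Job 1: wait = 0
  Job 2: wait = 13
  Job 3: wait = 27
Sum of waiting times = 40
Average waiting time = 40/3 = 13.3333

13.3333


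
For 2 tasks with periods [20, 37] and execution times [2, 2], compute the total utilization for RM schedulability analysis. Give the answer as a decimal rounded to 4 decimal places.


Compute individual utilizations (exact fractions):
  Task 1: C/T = 2/20 = 1/10 (approx. 0.1)
  Task 2: C/T = 2/37 (approx. 0.0541)
Total utilization U = 1/10 + 2/37 = 57/370
Rounded to 4 decimal places: U = 0.1541
RM (Liu & Layland) bound for 2 tasks = 0.828427; compare with U = 57/370 (approx. 0.154054)
U <= bound, so schedulable by RM sufficient condition.

0.1541


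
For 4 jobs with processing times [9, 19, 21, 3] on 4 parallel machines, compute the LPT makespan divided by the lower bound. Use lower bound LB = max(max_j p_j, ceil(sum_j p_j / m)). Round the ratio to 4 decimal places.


LPT order: [21, 19, 9, 3]
Machine loads after assignment: [21, 19, 9, 3]
LPT makespan = 21
Lower bound = max(max_job, ceil(total/4)) = max(21, 13) = 21
Ratio = 21 / 21 = 1.0

1.0


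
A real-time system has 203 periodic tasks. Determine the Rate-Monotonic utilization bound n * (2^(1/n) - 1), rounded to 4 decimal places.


Compute 2^(1/203) = 1.0034203542
Subtract 1: 1.0034203542 - 1 = 0.0034203542
Multiply by n: 203 * 0.0034203542 = 0.6943319026
Round to 4 dp: 0.6943

0.6943


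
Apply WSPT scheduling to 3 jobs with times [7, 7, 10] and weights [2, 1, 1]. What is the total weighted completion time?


Compute p/w ratios and sort ascending (WSPT): [(7, 2), (7, 1), (10, 1)]
Compute weighted completion times:
  Job (p=7,w=2): C=7, w*C=2*7=14
  Job (p=7,w=1): C=14, w*C=1*14=14
  Job (p=10,w=1): C=24, w*C=1*24=24
Total weighted completion time = 52

52


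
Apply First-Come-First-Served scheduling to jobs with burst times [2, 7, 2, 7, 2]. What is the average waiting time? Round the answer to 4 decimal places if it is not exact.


FCFS order (as given): [2, 7, 2, 7, 2]
Waiting times:
  Job 1: wait = 0
  Job 2: wait = 2
  Job 3: wait = 9
  Job 4: wait = 11
  Job 5: wait = 18
Sum of waiting times = 40
Average waiting time = 40/5 = 8.0

8.0


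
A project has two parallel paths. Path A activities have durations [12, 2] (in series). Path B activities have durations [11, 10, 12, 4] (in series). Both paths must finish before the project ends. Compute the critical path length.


Path A total = 12 + 2 = 14
Path B total = 11 + 10 + 12 + 4 = 37
Critical path = longest path = max(14, 37) = 37

37


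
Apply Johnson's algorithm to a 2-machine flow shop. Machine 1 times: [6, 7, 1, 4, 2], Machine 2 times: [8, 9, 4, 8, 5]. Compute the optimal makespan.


Apply Johnson's rule:
  Group 1 (a <= b): [(3, 1, 4), (5, 2, 5), (4, 4, 8), (1, 6, 8), (2, 7, 9)]
  Group 2 (a > b): []
Optimal job order: [3, 5, 4, 1, 2]
Schedule:
  Job 3: M1 done at 1, M2 done at 5
  Job 5: M1 done at 3, M2 done at 10
  Job 4: M1 done at 7, M2 done at 18
  Job 1: M1 done at 13, M2 done at 26
  Job 2: M1 done at 20, M2 done at 35
Makespan = 35

35


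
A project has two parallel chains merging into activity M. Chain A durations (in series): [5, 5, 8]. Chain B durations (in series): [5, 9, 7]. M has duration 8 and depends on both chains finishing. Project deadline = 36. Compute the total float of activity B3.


Forward pass: ES(B3) = sum of predecessors on chain B = 14
EF = ES + duration = 14 + 7 = 21
Backward pass: LF(M) = deadline = 36; LS(M) = 36 - 8 = 28
LF(B3) = LS(M) - sum(successors on chain B) = 28 - 0 = 28
LS = LF - duration = 28 - 7 = 21
Total float = LS - ES = 21 - 14 = 7

7


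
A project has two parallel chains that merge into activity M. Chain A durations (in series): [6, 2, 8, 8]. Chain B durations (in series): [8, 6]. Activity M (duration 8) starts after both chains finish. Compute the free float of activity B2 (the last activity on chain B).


ES(B2) = sum of predecessors on chain B = 8
EF(B2) = ES + duration = 8 + 6 = 14
Successor of B2 is M. ES(M) = max(sum(A), sum(B)) = max(24, 14) = 24
Free float = ES(successor) - EF(current) = 24 - 14 = 10

10


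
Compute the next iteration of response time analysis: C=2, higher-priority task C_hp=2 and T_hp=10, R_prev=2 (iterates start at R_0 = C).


R_next = C + ceil(R_prev / T_hp) * C_hp
ceil(2 / 10) = ceil(0.2) = 1
Interference = 1 * 2 = 2
R_next = 2 + 2 = 4

4


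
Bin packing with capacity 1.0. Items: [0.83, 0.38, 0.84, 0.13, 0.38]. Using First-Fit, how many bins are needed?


Place items sequentially using First-Fit:
  Item 0.83 -> new Bin 1
  Item 0.38 -> new Bin 2
  Item 0.84 -> new Bin 3
  Item 0.13 -> Bin 1 (now 0.96)
  Item 0.38 -> Bin 2 (now 0.76)
Total bins used = 3

3


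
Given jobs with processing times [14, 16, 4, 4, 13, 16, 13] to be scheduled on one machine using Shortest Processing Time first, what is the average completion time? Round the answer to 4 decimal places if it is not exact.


Sort jobs by processing time (SPT order): [4, 4, 13, 13, 14, 16, 16]
Compute completion times sequentially:
  Job 1: processing = 4, completes at 4
  Job 2: processing = 4, completes at 8
  Job 3: processing = 13, completes at 21
  Job 4: processing = 13, completes at 34
  Job 5: processing = 14, completes at 48
  Job 6: processing = 16, completes at 64
  Job 7: processing = 16, completes at 80
Sum of completion times = 259
Average completion time = 259/7 = 37.0

37.0


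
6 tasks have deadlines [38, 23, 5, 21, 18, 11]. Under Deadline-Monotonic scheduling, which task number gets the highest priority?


Sort tasks by relative deadline (ascending):
  Task 3: deadline = 5
  Task 6: deadline = 11
  Task 5: deadline = 18
  Task 4: deadline = 21
  Task 2: deadline = 23
  Task 1: deadline = 38
Priority order (highest first): [3, 6, 5, 4, 2, 1]
Highest priority task = 3

3


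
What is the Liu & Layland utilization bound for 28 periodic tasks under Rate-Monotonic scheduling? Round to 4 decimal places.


Compute 2^(1/28) = 1.0250642120
Subtract 1: 1.0250642120 - 1 = 0.0250642120
Multiply by n: 28 * 0.0250642120 = 0.7017979360
Round to 4 dp: 0.7018

0.7018


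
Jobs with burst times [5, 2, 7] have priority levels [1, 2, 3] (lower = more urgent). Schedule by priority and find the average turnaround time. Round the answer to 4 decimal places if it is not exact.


Sort by priority (ascending = highest first):
Order: [(1, 5), (2, 2), (3, 7)]
Completion times:
  Priority 1, burst=5, C=5
  Priority 2, burst=2, C=7
  Priority 3, burst=7, C=14
Average turnaround = 26/3 = 8.6667

8.6667


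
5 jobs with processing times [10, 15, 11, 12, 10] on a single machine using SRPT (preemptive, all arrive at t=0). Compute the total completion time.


Since all jobs arrive at t=0, SRPT equals SPT ordering.
SPT order: [10, 10, 11, 12, 15]
Completion times:
  Job 1: p=10, C=10
  Job 2: p=10, C=20
  Job 3: p=11, C=31
  Job 4: p=12, C=43
  Job 5: p=15, C=58
Total completion time = 10 + 20 + 31 + 43 + 58 = 162

162


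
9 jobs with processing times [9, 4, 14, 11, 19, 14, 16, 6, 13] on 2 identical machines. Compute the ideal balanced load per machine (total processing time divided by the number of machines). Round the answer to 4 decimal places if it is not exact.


Total processing time = 9 + 4 + 14 + 11 + 19 + 14 + 16 + 6 + 13 = 106
Number of machines = 2
Ideal balanced load = 106 / 2 = 53.0

53.0


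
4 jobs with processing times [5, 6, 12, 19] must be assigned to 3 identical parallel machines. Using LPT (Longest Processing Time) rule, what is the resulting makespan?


Sort jobs in decreasing order (LPT): [19, 12, 6, 5]
Assign each job to the least loaded machine:
  Machine 1: jobs [19], load = 19
  Machine 2: jobs [12], load = 12
  Machine 3: jobs [6, 5], load = 11
Makespan = max load = 19

19


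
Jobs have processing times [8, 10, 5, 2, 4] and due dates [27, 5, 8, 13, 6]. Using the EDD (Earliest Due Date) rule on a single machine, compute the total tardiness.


Sort by due date (EDD order): [(10, 5), (4, 6), (5, 8), (2, 13), (8, 27)]
Compute completion times and tardiness:
  Job 1: p=10, d=5, C=10, tardiness=max(0,10-5)=5
  Job 2: p=4, d=6, C=14, tardiness=max(0,14-6)=8
  Job 3: p=5, d=8, C=19, tardiness=max(0,19-8)=11
  Job 4: p=2, d=13, C=21, tardiness=max(0,21-13)=8
  Job 5: p=8, d=27, C=29, tardiness=max(0,29-27)=2
Total tardiness = 34

34


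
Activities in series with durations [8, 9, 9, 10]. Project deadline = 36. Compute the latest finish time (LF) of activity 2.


LF(activity 2) = deadline - sum of successor durations
Successors: activities 3 through 4 with durations [9, 10]
Sum of successor durations = 19
LF = 36 - 19 = 17

17


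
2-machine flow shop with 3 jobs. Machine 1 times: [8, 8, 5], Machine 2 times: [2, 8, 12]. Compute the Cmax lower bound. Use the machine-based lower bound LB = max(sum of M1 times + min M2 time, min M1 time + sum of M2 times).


LB1 = sum(M1 times) + min(M2 times) = 21 + 2 = 23
LB2 = min(M1 times) + sum(M2 times) = 5 + 22 = 27
Lower bound = max(LB1, LB2) = max(23, 27) = 27

27


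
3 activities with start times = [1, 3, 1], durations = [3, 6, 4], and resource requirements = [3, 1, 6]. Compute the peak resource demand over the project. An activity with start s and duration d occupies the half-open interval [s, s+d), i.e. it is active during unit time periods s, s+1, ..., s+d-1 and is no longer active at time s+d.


Each activity i is active on [start_i, start_i + duration_i).
Compute total resource usage per time slot:
  t=0: active resources = [], total = 0
  t=1: active resources = [3, 6], total = 9
  t=2: active resources = [3, 6], total = 9
  t=3: active resources = [3, 1, 6], total = 10
  t=4: active resources = [1, 6], total = 7
  t=5: active resources = [1], total = 1
  t=6: active resources = [1], total = 1
  t=7: active resources = [1], total = 1
  t=8: active resources = [1], total = 1
Peak resource demand = 10

10


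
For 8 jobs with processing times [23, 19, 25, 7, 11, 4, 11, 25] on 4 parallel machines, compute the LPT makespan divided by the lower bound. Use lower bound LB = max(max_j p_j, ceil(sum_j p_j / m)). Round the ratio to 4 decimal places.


LPT order: [25, 25, 23, 19, 11, 11, 7, 4]
Machine loads after assignment: [32, 29, 34, 30]
LPT makespan = 34
Lower bound = max(max_job, ceil(total/4)) = max(25, 32) = 32
Ratio = 34 / 32 = 1.0625

1.0625


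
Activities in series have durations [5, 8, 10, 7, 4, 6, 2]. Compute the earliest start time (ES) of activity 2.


Activity 2 starts after activities 1 through 1 complete.
Predecessor durations: [5]
ES = 5 = 5

5


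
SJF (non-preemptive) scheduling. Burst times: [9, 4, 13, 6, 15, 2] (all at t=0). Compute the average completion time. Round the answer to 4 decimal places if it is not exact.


SJF order (ascending): [2, 4, 6, 9, 13, 15]
Completion times:
  Job 1: burst=2, C=2
  Job 2: burst=4, C=6
  Job 3: burst=6, C=12
  Job 4: burst=9, C=21
  Job 5: burst=13, C=34
  Job 6: burst=15, C=49
Average completion = 124/6 = 20.6667

20.6667


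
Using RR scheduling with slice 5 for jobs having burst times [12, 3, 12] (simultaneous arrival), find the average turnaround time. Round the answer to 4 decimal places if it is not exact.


Time quantum = 5
Execution trace:
  J1 runs 5 units, time = 5
  J2 runs 3 units, time = 8
  J3 runs 5 units, time = 13
  J1 runs 5 units, time = 18
  J3 runs 5 units, time = 23
  J1 runs 2 units, time = 25
  J3 runs 2 units, time = 27
Finish times: [25, 8, 27]
Average turnaround = 60/3 = 20.0

20.0


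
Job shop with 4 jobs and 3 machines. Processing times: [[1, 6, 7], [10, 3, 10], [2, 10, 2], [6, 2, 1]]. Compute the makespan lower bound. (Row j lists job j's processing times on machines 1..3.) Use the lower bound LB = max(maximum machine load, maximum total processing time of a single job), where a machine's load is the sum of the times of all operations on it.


Machine loads:
  Machine 1: 1 + 10 + 2 + 6 = 19
  Machine 2: 6 + 3 + 10 + 2 = 21
  Machine 3: 7 + 10 + 2 + 1 = 20
Max machine load = 21
Job totals:
  Job 1: 14
  Job 2: 23
  Job 3: 14
  Job 4: 9
Max job total = 23
Lower bound = max(21, 23) = 23

23


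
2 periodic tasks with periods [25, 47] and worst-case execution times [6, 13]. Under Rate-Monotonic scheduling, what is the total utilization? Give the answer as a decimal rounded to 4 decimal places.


Compute individual utilizations (exact fractions):
  Task 1: C/T = 6/25 (approx. 0.24)
  Task 2: C/T = 13/47 (approx. 0.2766)
Total utilization U = 6/25 + 13/47 = 607/1175
Rounded to 4 decimal places: U = 0.5166
RM (Liu & Layland) bound for 2 tasks = 0.828427; compare with U = 607/1175 (approx. 0.516596)
U <= bound, so schedulable by RM sufficient condition.

0.5166


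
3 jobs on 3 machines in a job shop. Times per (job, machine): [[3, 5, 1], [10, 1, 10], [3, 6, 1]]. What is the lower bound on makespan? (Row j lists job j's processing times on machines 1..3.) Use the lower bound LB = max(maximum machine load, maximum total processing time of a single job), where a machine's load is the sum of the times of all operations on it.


Machine loads:
  Machine 1: 3 + 10 + 3 = 16
  Machine 2: 5 + 1 + 6 = 12
  Machine 3: 1 + 10 + 1 = 12
Max machine load = 16
Job totals:
  Job 1: 9
  Job 2: 21
  Job 3: 10
Max job total = 21
Lower bound = max(16, 21) = 21

21


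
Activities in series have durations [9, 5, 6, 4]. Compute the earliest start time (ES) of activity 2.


Activity 2 starts after activities 1 through 1 complete.
Predecessor durations: [9]
ES = 9 = 9

9


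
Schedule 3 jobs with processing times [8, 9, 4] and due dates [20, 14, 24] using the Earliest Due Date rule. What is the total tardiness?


Sort by due date (EDD order): [(9, 14), (8, 20), (4, 24)]
Compute completion times and tardiness:
  Job 1: p=9, d=14, C=9, tardiness=max(0,9-14)=0
  Job 2: p=8, d=20, C=17, tardiness=max(0,17-20)=0
  Job 3: p=4, d=24, C=21, tardiness=max(0,21-24)=0
Total tardiness = 0

0


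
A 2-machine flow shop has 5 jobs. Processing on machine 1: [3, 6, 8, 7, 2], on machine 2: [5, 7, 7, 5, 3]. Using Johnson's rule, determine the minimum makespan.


Apply Johnson's rule:
  Group 1 (a <= b): [(5, 2, 3), (1, 3, 5), (2, 6, 7)]
  Group 2 (a > b): [(3, 8, 7), (4, 7, 5)]
Optimal job order: [5, 1, 2, 3, 4]
Schedule:
  Job 5: M1 done at 2, M2 done at 5
  Job 1: M1 done at 5, M2 done at 10
  Job 2: M1 done at 11, M2 done at 18
  Job 3: M1 done at 19, M2 done at 26
  Job 4: M1 done at 26, M2 done at 31
Makespan = 31

31


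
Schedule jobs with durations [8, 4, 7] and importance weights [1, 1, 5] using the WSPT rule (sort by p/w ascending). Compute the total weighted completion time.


Compute p/w ratios and sort ascending (WSPT): [(7, 5), (4, 1), (8, 1)]
Compute weighted completion times:
  Job (p=7,w=5): C=7, w*C=5*7=35
  Job (p=4,w=1): C=11, w*C=1*11=11
  Job (p=8,w=1): C=19, w*C=1*19=19
Total weighted completion time = 65

65


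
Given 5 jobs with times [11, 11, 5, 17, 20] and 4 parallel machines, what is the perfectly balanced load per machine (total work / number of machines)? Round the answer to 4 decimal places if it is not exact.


Total processing time = 11 + 11 + 5 + 17 + 20 = 64
Number of machines = 4
Ideal balanced load = 64 / 4 = 16.0

16.0


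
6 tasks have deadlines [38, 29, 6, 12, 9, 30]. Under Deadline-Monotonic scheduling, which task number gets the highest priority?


Sort tasks by relative deadline (ascending):
  Task 3: deadline = 6
  Task 5: deadline = 9
  Task 4: deadline = 12
  Task 2: deadline = 29
  Task 6: deadline = 30
  Task 1: deadline = 38
Priority order (highest first): [3, 5, 4, 2, 6, 1]
Highest priority task = 3

3


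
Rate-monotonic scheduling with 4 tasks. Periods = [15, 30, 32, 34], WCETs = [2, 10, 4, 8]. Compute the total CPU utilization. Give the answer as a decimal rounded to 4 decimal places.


Compute individual utilizations (exact fractions):
  Task 1: C/T = 2/15 (approx. 0.1333)
  Task 2: C/T = 10/30 = 1/3 (approx. 0.3333)
  Task 3: C/T = 4/32 = 1/8 (approx. 0.125)
  Task 4: C/T = 8/34 = 4/17 (approx. 0.2353)
Total utilization U = 2/15 + 1/3 + 1/8 + 4/17 = 1687/2040
Rounded to 4 decimal places: U = 0.8270
RM (Liu & Layland) bound for 4 tasks = 0.756828; compare with U = 1687/2040 (approx. 0.826961)
bound < U <= 1, so the RM sufficient condition is not met (inconclusive; an exact test such as response-time analysis is needed).

0.8270


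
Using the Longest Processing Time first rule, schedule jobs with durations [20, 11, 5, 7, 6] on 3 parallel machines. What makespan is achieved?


Sort jobs in decreasing order (LPT): [20, 11, 7, 6, 5]
Assign each job to the least loaded machine:
  Machine 1: jobs [20], load = 20
  Machine 2: jobs [11, 5], load = 16
  Machine 3: jobs [7, 6], load = 13
Makespan = max load = 20

20


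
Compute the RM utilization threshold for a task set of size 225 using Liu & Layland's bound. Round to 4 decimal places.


Compute 2^(1/225) = 1.0030854042
Subtract 1: 1.0030854042 - 1 = 0.0030854042
Multiply by n: 225 * 0.0030854042 = 0.6942159450
Round to 4 dp: 0.6942

0.6942


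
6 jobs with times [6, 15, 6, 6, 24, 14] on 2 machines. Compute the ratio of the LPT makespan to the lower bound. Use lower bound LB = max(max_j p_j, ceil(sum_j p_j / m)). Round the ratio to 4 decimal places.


LPT order: [24, 15, 14, 6, 6, 6]
Machine loads after assignment: [36, 35]
LPT makespan = 36
Lower bound = max(max_job, ceil(total/2)) = max(24, 36) = 36
Ratio = 36 / 36 = 1.0

1.0


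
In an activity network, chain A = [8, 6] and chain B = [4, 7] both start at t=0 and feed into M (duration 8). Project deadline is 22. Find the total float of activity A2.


Forward pass: ES(A2) = sum of predecessors on chain A = 8
EF = ES + duration = 8 + 6 = 14
Backward pass: LF(M) = deadline = 22; LS(M) = 22 - 8 = 14
LF(A2) = LS(M) - sum(successors on chain A) = 14 - 0 = 14
LS = LF - duration = 14 - 6 = 8
Total float = LS - ES = 8 - 8 = 0

0


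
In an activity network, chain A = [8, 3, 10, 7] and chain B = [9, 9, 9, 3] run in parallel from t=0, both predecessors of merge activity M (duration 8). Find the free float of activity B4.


ES(B4) = sum of predecessors on chain B = 27
EF(B4) = ES + duration = 27 + 3 = 30
Successor of B4 is M. ES(M) = max(sum(A), sum(B)) = max(28, 30) = 30
Free float = ES(successor) - EF(current) = 30 - 30 = 0

0


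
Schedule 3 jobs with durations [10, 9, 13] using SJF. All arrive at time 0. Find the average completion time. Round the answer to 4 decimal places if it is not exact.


SJF order (ascending): [9, 10, 13]
Completion times:
  Job 1: burst=9, C=9
  Job 2: burst=10, C=19
  Job 3: burst=13, C=32
Average completion = 60/3 = 20.0

20.0


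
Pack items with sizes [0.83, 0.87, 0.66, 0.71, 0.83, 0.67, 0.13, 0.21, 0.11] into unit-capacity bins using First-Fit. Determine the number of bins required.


Place items sequentially using First-Fit:
  Item 0.83 -> new Bin 1
  Item 0.87 -> new Bin 2
  Item 0.66 -> new Bin 3
  Item 0.71 -> new Bin 4
  Item 0.83 -> new Bin 5
  Item 0.67 -> new Bin 6
  Item 0.13 -> Bin 1 (now 0.96)
  Item 0.21 -> Bin 3 (now 0.87)
  Item 0.11 -> Bin 2 (now 0.98)
Total bins used = 6

6


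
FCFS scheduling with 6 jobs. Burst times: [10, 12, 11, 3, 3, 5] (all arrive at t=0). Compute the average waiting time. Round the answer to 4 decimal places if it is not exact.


FCFS order (as given): [10, 12, 11, 3, 3, 5]
Waiting times:
  Job 1: wait = 0
  Job 2: wait = 10
  Job 3: wait = 22
  Job 4: wait = 33
  Job 5: wait = 36
  Job 6: wait = 39
Sum of waiting times = 140
Average waiting time = 140/6 = 23.3333

23.3333


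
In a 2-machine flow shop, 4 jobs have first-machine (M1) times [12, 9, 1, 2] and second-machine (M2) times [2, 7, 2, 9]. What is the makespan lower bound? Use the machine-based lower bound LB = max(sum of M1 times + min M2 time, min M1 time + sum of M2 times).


LB1 = sum(M1 times) + min(M2 times) = 24 + 2 = 26
LB2 = min(M1 times) + sum(M2 times) = 1 + 20 = 21
Lower bound = max(LB1, LB2) = max(26, 21) = 26

26


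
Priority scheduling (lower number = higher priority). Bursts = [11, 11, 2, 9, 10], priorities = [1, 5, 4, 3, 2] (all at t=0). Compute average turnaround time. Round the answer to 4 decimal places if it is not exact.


Sort by priority (ascending = highest first):
Order: [(1, 11), (2, 10), (3, 9), (4, 2), (5, 11)]
Completion times:
  Priority 1, burst=11, C=11
  Priority 2, burst=10, C=21
  Priority 3, burst=9, C=30
  Priority 4, burst=2, C=32
  Priority 5, burst=11, C=43
Average turnaround = 137/5 = 27.4

27.4


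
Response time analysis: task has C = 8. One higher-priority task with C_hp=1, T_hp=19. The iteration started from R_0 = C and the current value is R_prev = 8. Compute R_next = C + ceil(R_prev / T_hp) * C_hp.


R_next = C + ceil(R_prev / T_hp) * C_hp
ceil(8 / 19) = ceil(0.4211) = 1
Interference = 1 * 1 = 1
R_next = 8 + 1 = 9

9


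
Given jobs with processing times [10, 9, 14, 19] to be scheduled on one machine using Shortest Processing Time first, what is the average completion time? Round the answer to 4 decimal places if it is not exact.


Sort jobs by processing time (SPT order): [9, 10, 14, 19]
Compute completion times sequentially:
  Job 1: processing = 9, completes at 9
  Job 2: processing = 10, completes at 19
  Job 3: processing = 14, completes at 33
  Job 4: processing = 19, completes at 52
Sum of completion times = 113
Average completion time = 113/4 = 28.25

28.25


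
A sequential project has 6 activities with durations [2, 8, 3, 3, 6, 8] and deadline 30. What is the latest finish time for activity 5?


LF(activity 5) = deadline - sum of successor durations
Successors: activities 6 through 6 with durations [8]
Sum of successor durations = 8
LF = 30 - 8 = 22

22


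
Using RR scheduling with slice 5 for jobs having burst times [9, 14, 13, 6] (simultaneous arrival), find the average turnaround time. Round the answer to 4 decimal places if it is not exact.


Time quantum = 5
Execution trace:
  J1 runs 5 units, time = 5
  J2 runs 5 units, time = 10
  J3 runs 5 units, time = 15
  J4 runs 5 units, time = 20
  J1 runs 4 units, time = 24
  J2 runs 5 units, time = 29
  J3 runs 5 units, time = 34
  J4 runs 1 units, time = 35
  J2 runs 4 units, time = 39
  J3 runs 3 units, time = 42
Finish times: [24, 39, 42, 35]
Average turnaround = 140/4 = 35.0

35.0


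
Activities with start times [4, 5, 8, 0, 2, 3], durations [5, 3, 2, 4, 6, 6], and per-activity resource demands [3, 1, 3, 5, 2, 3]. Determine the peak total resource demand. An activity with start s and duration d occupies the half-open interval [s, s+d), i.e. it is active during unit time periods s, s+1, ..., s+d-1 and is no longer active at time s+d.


Each activity i is active on [start_i, start_i + duration_i).
Compute total resource usage per time slot:
  t=0: active resources = [5], total = 5
  t=1: active resources = [5], total = 5
  t=2: active resources = [5, 2], total = 7
  t=3: active resources = [5, 2, 3], total = 10
  t=4: active resources = [3, 2, 3], total = 8
  t=5: active resources = [3, 1, 2, 3], total = 9
  t=6: active resources = [3, 1, 2, 3], total = 9
  t=7: active resources = [3, 1, 2, 3], total = 9
  t=8: active resources = [3, 3, 3], total = 9
  t=9: active resources = [3], total = 3
Peak resource demand = 10

10


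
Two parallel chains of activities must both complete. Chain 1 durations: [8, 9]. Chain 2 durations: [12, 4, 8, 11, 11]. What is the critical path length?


Path A total = 8 + 9 = 17
Path B total = 12 + 4 + 8 + 11 + 11 = 46
Critical path = longest path = max(17, 46) = 46

46


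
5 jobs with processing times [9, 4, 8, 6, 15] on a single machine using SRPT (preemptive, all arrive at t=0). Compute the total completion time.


Since all jobs arrive at t=0, SRPT equals SPT ordering.
SPT order: [4, 6, 8, 9, 15]
Completion times:
  Job 1: p=4, C=4
  Job 2: p=6, C=10
  Job 3: p=8, C=18
  Job 4: p=9, C=27
  Job 5: p=15, C=42
Total completion time = 4 + 10 + 18 + 27 + 42 = 101

101


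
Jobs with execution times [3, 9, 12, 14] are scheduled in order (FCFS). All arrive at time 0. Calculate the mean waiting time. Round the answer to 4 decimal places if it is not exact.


FCFS order (as given): [3, 9, 12, 14]
Waiting times:
  Job 1: wait = 0
  Job 2: wait = 3
  Job 3: wait = 12
  Job 4: wait = 24
Sum of waiting times = 39
Average waiting time = 39/4 = 9.75

9.75


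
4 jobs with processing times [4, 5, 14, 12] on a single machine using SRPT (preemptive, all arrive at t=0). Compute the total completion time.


Since all jobs arrive at t=0, SRPT equals SPT ordering.
SPT order: [4, 5, 12, 14]
Completion times:
  Job 1: p=4, C=4
  Job 2: p=5, C=9
  Job 3: p=12, C=21
  Job 4: p=14, C=35
Total completion time = 4 + 9 + 21 + 35 = 69

69


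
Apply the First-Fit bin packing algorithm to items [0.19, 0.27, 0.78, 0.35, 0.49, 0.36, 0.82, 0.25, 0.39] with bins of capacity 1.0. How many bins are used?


Place items sequentially using First-Fit:
  Item 0.19 -> new Bin 1
  Item 0.27 -> Bin 1 (now 0.46)
  Item 0.78 -> new Bin 2
  Item 0.35 -> Bin 1 (now 0.81)
  Item 0.49 -> new Bin 3
  Item 0.36 -> Bin 3 (now 0.85)
  Item 0.82 -> new Bin 4
  Item 0.25 -> new Bin 5
  Item 0.39 -> Bin 5 (now 0.64)
Total bins used = 5

5


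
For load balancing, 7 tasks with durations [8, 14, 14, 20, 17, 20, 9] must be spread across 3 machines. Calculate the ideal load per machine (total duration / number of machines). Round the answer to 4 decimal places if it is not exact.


Total processing time = 8 + 14 + 14 + 20 + 17 + 20 + 9 = 102
Number of machines = 3
Ideal balanced load = 102 / 3 = 34.0

34.0


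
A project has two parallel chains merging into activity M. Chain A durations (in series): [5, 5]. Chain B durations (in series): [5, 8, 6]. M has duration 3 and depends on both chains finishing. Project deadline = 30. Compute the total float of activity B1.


Forward pass: ES(B1) = sum of predecessors on chain B = 0
EF = ES + duration = 0 + 5 = 5
Backward pass: LF(M) = deadline = 30; LS(M) = 30 - 3 = 27
LF(B1) = LS(M) - sum(successors on chain B) = 27 - 14 = 13
LS = LF - duration = 13 - 5 = 8
Total float = LS - ES = 8 - 0 = 8

8


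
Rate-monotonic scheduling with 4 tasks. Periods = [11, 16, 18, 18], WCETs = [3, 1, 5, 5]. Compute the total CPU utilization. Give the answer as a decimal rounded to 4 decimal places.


Compute individual utilizations (exact fractions):
  Task 1: C/T = 3/11 (approx. 0.2727)
  Task 2: C/T = 1/16 (approx. 0.0625)
  Task 3: C/T = 5/18 (approx. 0.2778)
  Task 4: C/T = 5/18 (approx. 0.2778)
Total utilization U = 3/11 + 1/16 + 5/18 + 5/18 = 1411/1584
Rounded to 4 decimal places: U = 0.8908
RM (Liu & Layland) bound for 4 tasks = 0.756828; compare with U = 1411/1584 (approx. 0.890783)
bound < U <= 1, so the RM sufficient condition is not met (inconclusive; an exact test such as response-time analysis is needed).

0.8908


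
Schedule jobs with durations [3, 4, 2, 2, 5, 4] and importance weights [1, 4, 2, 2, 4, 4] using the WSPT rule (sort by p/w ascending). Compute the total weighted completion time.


Compute p/w ratios and sort ascending (WSPT): [(4, 4), (2, 2), (2, 2), (4, 4), (5, 4), (3, 1)]
Compute weighted completion times:
  Job (p=4,w=4): C=4, w*C=4*4=16
  Job (p=2,w=2): C=6, w*C=2*6=12
  Job (p=2,w=2): C=8, w*C=2*8=16
  Job (p=4,w=4): C=12, w*C=4*12=48
  Job (p=5,w=4): C=17, w*C=4*17=68
  Job (p=3,w=1): C=20, w*C=1*20=20
Total weighted completion time = 180

180


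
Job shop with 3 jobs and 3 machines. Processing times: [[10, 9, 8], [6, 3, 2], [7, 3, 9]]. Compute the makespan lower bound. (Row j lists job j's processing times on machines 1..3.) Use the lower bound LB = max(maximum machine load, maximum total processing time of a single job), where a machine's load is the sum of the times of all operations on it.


Machine loads:
  Machine 1: 10 + 6 + 7 = 23
  Machine 2: 9 + 3 + 3 = 15
  Machine 3: 8 + 2 + 9 = 19
Max machine load = 23
Job totals:
  Job 1: 27
  Job 2: 11
  Job 3: 19
Max job total = 27
Lower bound = max(23, 27) = 27

27


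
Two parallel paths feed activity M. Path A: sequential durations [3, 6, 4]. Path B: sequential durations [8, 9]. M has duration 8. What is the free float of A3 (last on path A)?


ES(A3) = sum of predecessors on chain A = 9
EF(A3) = ES + duration = 9 + 4 = 13
Successor of A3 is M. ES(M) = max(sum(A), sum(B)) = max(13, 17) = 17
Free float = ES(successor) - EF(current) = 17 - 13 = 4

4


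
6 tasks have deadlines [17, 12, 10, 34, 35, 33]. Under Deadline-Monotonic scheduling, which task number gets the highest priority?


Sort tasks by relative deadline (ascending):
  Task 3: deadline = 10
  Task 2: deadline = 12
  Task 1: deadline = 17
  Task 6: deadline = 33
  Task 4: deadline = 34
  Task 5: deadline = 35
Priority order (highest first): [3, 2, 1, 6, 4, 5]
Highest priority task = 3

3


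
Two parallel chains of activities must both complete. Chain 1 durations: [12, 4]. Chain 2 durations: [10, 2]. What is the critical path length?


Path A total = 12 + 4 = 16
Path B total = 10 + 2 = 12
Critical path = longest path = max(16, 12) = 16

16


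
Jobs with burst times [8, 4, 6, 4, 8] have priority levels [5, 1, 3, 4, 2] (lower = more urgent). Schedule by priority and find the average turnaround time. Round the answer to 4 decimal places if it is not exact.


Sort by priority (ascending = highest first):
Order: [(1, 4), (2, 8), (3, 6), (4, 4), (5, 8)]
Completion times:
  Priority 1, burst=4, C=4
  Priority 2, burst=8, C=12
  Priority 3, burst=6, C=18
  Priority 4, burst=4, C=22
  Priority 5, burst=8, C=30
Average turnaround = 86/5 = 17.2

17.2


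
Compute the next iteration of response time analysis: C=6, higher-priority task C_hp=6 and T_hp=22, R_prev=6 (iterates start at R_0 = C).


R_next = C + ceil(R_prev / T_hp) * C_hp
ceil(6 / 22) = ceil(0.2727) = 1
Interference = 1 * 6 = 6
R_next = 6 + 6 = 12

12


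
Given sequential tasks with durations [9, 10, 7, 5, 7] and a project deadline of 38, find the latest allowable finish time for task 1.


LF(activity 1) = deadline - sum of successor durations
Successors: activities 2 through 5 with durations [10, 7, 5, 7]
Sum of successor durations = 29
LF = 38 - 29 = 9

9


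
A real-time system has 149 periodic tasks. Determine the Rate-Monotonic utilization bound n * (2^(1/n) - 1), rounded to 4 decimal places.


Compute 2^(1/149) = 1.0046628318
Subtract 1: 1.0046628318 - 1 = 0.0046628318
Multiply by n: 149 * 0.0046628318 = 0.6947619382
Round to 4 dp: 0.6948

0.6948


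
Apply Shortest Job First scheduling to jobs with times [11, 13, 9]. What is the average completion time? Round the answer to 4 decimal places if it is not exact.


SJF order (ascending): [9, 11, 13]
Completion times:
  Job 1: burst=9, C=9
  Job 2: burst=11, C=20
  Job 3: burst=13, C=33
Average completion = 62/3 = 20.6667

20.6667


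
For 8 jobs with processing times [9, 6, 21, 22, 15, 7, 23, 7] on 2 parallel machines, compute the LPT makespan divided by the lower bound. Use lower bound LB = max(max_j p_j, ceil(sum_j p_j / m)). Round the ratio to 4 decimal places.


LPT order: [23, 22, 21, 15, 9, 7, 7, 6]
Machine loads after assignment: [54, 56]
LPT makespan = 56
Lower bound = max(max_job, ceil(total/2)) = max(23, 55) = 55
Ratio = 56 / 55 = 1.0182

1.0182


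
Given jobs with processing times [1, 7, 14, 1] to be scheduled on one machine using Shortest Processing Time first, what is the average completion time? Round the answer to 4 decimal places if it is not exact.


Sort jobs by processing time (SPT order): [1, 1, 7, 14]
Compute completion times sequentially:
  Job 1: processing = 1, completes at 1
  Job 2: processing = 1, completes at 2
  Job 3: processing = 7, completes at 9
  Job 4: processing = 14, completes at 23
Sum of completion times = 35
Average completion time = 35/4 = 8.75

8.75
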